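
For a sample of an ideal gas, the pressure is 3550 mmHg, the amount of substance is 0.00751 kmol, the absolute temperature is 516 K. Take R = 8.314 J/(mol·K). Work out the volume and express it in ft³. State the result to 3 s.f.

2.40 ft³

Rearranging PV = nRT for V: V = nRT/P.
P = 3550 mmHg = 4.733×10^5 Pa; n = 0.00751 kmol = 7.510 mol; T = 516 K; R = 8.314 J/(mol·K).
V = 0.06807 m³
0.06807 m³ × (1 ft³ / 0.02832 m³) = 2.404 ft³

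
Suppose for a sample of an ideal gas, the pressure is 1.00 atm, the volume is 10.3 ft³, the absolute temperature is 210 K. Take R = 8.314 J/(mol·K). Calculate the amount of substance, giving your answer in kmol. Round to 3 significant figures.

0.0169 kmol

From the ideal-gas law: n = PV/(RT).
P = 1.00 atm = 1.013×10^5 Pa; V = 10.3 ft³ = 0.2917 m³; T = 210 K; R = 8.314 J/(mol·K).
n = 16.93 mol
16.93 mol × (1 kmol / 1000 mol) = 0.01693 kmol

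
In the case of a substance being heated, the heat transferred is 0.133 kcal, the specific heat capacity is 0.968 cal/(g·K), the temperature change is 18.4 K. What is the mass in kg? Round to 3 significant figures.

Rearranging Q = m·c·ΔT for m: m = Q/(c·ΔT).
Q = 0.133 kcal = 556.5 J; c = 0.968 cal/(g·K) = 4050 J/(kg·K); ΔT = 18.4 K.
m = 0.007467 kg

0.00747 kg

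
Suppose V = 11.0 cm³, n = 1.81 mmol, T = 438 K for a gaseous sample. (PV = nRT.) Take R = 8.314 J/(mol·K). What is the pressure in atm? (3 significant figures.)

5.91 atm

From the ideal-gas law: P = nRT/V.
V = 11.0 cm³ = 1.100×10^-5 m³; n = 1.81 mmol = 0.001810 mol; T = 438 K; R = 8.314 J/(mol·K).
P = 5.992×10^5 Pa
5.992×10^5 Pa × (1 atm / 1.013×10^5 Pa) = 5.914 atm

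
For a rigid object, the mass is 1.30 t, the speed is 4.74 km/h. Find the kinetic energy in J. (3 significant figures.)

KE is given directly by: KE = ½mv².
m = 1.30 t = 1300 kg; v = 4.74 km/h = 1.317 m/s.
KE = 1127 J  (the unit combination reduces to kg·m²/s² = J)

1130 J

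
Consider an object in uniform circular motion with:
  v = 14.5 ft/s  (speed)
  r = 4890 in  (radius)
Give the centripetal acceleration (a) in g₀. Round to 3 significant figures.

0.0160 g₀

Directly: a = v²/r.
v = 14.5 ft/s = 4.420 m/s; r = 4890 in = 124.2 m.
a = 0.1573 m/s²
0.1573 m/s² × (1 g₀ / 9.807 m/s²) = 0.01604 g₀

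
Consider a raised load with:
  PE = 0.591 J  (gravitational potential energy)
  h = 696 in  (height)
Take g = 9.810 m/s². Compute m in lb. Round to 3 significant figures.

Solving PE = m·g·h for m: m = PE/(g·h).
PE = 0.591 J; h = 696 in = 17.68 m; g = 9.810 m/s².
m = 0.003408 kg
0.003408 kg × (1 lb / 0.4536 kg) = 0.007513 lb

0.00751 lb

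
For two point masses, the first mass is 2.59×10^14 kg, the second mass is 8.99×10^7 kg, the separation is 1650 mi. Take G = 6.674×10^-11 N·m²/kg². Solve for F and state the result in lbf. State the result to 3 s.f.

Directly: F = Gm₁m₂/r².
m₁ = 2.59×10^14 kg; m₂ = 8.99×10^7 kg; r = 1650 mi = 2.655×10^6 m; G = 6.674×10^-11 N·m²/kg².
F = 0.2204 N
0.2204 N × (1 lbf / 4.448 N) = 0.04954 lbf

0.0495 lbf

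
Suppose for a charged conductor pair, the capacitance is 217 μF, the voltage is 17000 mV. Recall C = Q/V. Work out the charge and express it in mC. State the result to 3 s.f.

Rearranging: Q = CV.
C = 217 μF = 2.170×10^-4 F; V = 17000 mV = 17.00 V.
Q = 0.003689 C
0.003689 C × (1 mC / 0.001000 C) = 3.689 mC

3.69 mC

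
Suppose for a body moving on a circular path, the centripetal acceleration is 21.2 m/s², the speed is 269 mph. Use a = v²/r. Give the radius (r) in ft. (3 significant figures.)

Rearranging a = v²/r for r: r = v²/a.
a = 21.2 m/s²; v = 269 mph = 120.3 m/s.
r = 682.1 m
682.1 m × (1 ft / 0.3048 m) = 2238 ft

2240 ft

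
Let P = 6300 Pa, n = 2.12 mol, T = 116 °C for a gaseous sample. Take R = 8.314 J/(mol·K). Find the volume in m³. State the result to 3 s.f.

From the ideal-gas law: V = nRT/P.
P = 6300 Pa; n = 2.12 mol; T = 116 °C = 389.1 K; R = 8.314 J/(mol·K).
V = 1.089 m³

1.09 m³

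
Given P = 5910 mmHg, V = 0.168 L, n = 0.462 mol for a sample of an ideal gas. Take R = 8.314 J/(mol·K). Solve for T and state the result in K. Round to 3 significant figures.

34.5 K

Rearranging: T = PV/(nR).
P = 5910 mmHg = 7.879×10^5 Pa; V = 0.168 L = 1.680×10^-4 m³; n = 0.462 mol; R = 8.314 J/(mol·K).
T = 34.46 K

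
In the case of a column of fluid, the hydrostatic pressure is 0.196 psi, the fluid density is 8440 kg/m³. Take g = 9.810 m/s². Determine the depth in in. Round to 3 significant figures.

Solving P = ρ·g·h for h: h = P/(ρ·g).
P = 0.196 psi = 1351 Pa; ρ = 8440 kg/m³; g = 9.810 m/s².
h = 0.01632 m
0.01632 m × (1 in / 0.02540 m) = 0.6426 in

0.643 in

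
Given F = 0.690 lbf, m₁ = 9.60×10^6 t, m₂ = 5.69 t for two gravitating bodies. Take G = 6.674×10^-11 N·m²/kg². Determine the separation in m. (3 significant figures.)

Solving F = G·m₁·m₂/r² for r: r = √(G·m₁m₂/F).
F = 0.690 lbf = 3.069 N; m₁ = 9.60×10^6 t = 9.600×10^9 kg; m₂ = 5.69 t = 5690 kg; G = 6.674×10^-11 N·m²/kg².
r = 34.46 m

34.5 m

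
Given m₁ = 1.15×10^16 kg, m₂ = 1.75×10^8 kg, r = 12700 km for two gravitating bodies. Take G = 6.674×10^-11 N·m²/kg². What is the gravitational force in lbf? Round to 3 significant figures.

0.187 lbf

From Newton's law of gravitation: F = Gm₁m₂/r².
m₁ = 1.15×10^16 kg; m₂ = 1.75×10^8 kg; r = 12700 km = 1.270×10^7 m; G = 6.674×10^-11 N·m²/kg².
F = 0.8328 N
0.8328 N × (1 lbf / 4.448 N) = 0.1872 lbf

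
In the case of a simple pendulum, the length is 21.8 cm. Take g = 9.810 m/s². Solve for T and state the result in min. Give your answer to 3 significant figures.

0.0156 min

T is given directly by: T = 2π√(L/g).
L = 21.8 cm = 0.2180 m; g = 9.810 m/s².
T = 0.9366 s
0.9366 s × (1 min / 60.00 s) = 0.01561 min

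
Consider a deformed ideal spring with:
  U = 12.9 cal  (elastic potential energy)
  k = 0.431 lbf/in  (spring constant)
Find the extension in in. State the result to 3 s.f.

Rearranging: x = √(2U/k).
U = 12.9 cal = 53.97 J; k = 0.431 lbf/in = 75.48 N/m.
x = 1.196 m
1.196 m × (1 in / 0.02540 m) = 47.08 in

47.1 in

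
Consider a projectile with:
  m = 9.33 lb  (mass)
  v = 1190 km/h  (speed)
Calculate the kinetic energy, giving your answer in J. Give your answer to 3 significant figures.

Directly: KE = ½mv².
m = 9.33 lb = 4.232 kg; v = 1190 km/h = 330.6 m/s.
KE = 2.312×10^5 J

2.31×10^5 J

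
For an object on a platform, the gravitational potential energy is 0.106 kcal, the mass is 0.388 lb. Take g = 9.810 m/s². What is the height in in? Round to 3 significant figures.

10100 in

Rearranging: h = PE/(m·g).
PE = 0.106 kcal = 443.5 J; m = 0.388 lb = 0.1760 kg; g = 9.810 m/s².
h = 256.9 m
256.9 m × (1 in / 0.02540 m) = 10113 in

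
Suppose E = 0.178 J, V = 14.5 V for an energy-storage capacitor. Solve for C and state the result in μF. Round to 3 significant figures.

Rearranging: C = 2E/V².
E = 0.178 J; V = 14.5 V.
C = 0.001693 F
0.001693 F × (1 μF / 1.000×10^-6 F) = 1693 μF

1690 μF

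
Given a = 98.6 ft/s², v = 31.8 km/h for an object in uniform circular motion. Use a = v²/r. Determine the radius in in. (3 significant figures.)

102 in

Solving a = v²/r for r: r = v²/a.
a = 98.6 ft/s² = 30.05 m/s²; v = 31.8 km/h = 8.833 m/s.
r = 2.596 m
2.596 m × (1 in / 0.02540 m) = 102.2 in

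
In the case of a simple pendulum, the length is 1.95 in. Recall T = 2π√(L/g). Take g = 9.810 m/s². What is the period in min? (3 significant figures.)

Directly: T = 2π√(L/g).
L = 1.95 in = 0.04953 m; g = 9.810 m/s².
T = 0.4465 s
0.4465 s × (1 min / 60.00 s) = 0.007441 min

0.00744 min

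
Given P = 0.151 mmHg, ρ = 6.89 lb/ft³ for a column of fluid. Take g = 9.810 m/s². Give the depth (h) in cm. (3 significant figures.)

1.86 cm

Rearranging P = ρ·g·h for h: h = P/(ρ·g).
P = 0.151 mmHg = 20.13 Pa; ρ = 6.89 lb/ft³ = 110.4 kg/m³; g = 9.810 m/s².
h = 0.01859 m
0.01859 m × (1 cm / 0.01000 m) = 1.859 cm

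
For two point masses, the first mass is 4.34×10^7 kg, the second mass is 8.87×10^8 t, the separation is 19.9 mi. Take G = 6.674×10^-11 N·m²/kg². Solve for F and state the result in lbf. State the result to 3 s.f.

0.563 lbf

From Newton's law of gravitation: F = Gm₁m₂/r².
m₁ = 4.34×10^7 kg; m₂ = 8.87×10^8 t = 8.870×10^11 kg; r = 19.9 mi = 32026 m; G = 6.674×10^-11 N·m²/kg².
F = 2.505 N
2.505 N × (1 lbf / 4.448 N) = 0.5631 lbf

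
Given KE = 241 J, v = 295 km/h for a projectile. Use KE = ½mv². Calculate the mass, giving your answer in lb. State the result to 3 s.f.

0.158 lb

Rearranging: m = 2·KE/v².
KE = 241 J; v = 295 km/h = 81.94 m/s.
m = 0.07178 kg
0.07178 kg × (1 lb / 0.4536 kg) = 0.1582 lb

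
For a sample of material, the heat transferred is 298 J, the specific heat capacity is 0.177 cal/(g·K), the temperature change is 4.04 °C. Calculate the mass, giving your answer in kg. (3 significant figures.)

Rearranging Q = m·c·ΔT for m: m = Q/(c·ΔT).
Q = 298 J; c = 0.177 cal/(g·K) = 740.6 J/(kg·K); ΔT = 4.04 °C = 4.040 K.
m = 0.09960 kg

0.0996 kg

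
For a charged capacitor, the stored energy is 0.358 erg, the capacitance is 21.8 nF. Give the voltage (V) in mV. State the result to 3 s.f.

1810 mV

Rearranging E = ½C·V² for V: V = √(2E/C).
E = 0.358 erg = 3.580×10^-8 J; C = 21.8 nF = 2.180×10^-8 F.
V = 1.812 V
1.812 V × (1 mV / 0.001000 V) = 1812 mV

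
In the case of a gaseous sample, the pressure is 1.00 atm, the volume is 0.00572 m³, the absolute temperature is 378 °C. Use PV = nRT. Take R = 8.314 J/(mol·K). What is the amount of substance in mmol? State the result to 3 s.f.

107 mmol

From the ideal-gas law: n = PV/(RT).
P = 1.00 atm = 1.013×10^5 Pa; V = 0.00572 m³; T = 378 °C = 651.1 K; R = 8.314 J/(mol·K).
n = 0.1071 mol
0.1071 mol × (1 mmol / 0.001000 mol) = 107.1 mmol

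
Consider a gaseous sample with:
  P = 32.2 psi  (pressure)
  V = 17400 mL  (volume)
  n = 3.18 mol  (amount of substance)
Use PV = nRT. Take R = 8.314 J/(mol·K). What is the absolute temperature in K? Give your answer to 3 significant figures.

Rearranging PV = nRT for T: T = PV/(nR).
P = 32.2 psi = 2.220×10^5 Pa; V = 17400 mL = 0.01740 m³; n = 3.18 mol; R = 8.314 J/(mol·K).
T = 146.1 K

146 K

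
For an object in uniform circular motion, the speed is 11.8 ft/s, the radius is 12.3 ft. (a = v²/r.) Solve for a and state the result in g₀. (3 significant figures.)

0.352 g₀

Directly: a = v²/r.
v = 11.8 ft/s = 3.597 m/s; r = 12.3 ft = 3.749 m.
a = 3.450 m/s²
3.450 m/s² × (1 g₀ / 9.807 m/s²) = 0.3518 g₀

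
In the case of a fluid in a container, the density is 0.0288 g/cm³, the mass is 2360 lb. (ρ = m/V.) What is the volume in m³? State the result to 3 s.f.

Rearranging: V = m/ρ.
ρ = 0.0288 g/cm³ = 28.80 kg/m³; m = 2360 lb = 1070 kg.
V = 37.17 m³

37.2 m³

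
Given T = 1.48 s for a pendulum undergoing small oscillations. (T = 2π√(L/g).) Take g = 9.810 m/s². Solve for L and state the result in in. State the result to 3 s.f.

21.4 in

Rearranging: L = g·(T/2π)².
T = 1.48 s; g = 9.810 m/s².
L = 0.5443 m
0.5443 m × (1 in / 0.02540 m) = 21.43 in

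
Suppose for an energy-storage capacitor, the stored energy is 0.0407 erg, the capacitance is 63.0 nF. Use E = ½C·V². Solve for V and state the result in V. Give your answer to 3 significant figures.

0.359 V

Rearranging: V = √(2E/C).
E = 0.0407 erg = 4.070×10^-9 J; C = 63.0 nF = 6.300×10^-8 F.
V = 0.3595 V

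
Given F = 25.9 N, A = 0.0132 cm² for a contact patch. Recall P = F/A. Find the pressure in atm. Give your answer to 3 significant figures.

Directly: P = F/A.
F = 25.9 N; A = 0.0132 cm² = 1.320×10^-6 m².
P = 1.962×10^7 Pa  (the unit combination reduces to kg/(m·s²) = Pa)
1.962×10^7 Pa × (1 atm / 1.013×10^5 Pa) = 193.6 atm

194 atm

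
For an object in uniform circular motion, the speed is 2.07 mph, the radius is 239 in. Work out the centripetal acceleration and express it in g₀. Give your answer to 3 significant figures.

Directly: a = v²/r.
v = 2.07 mph = 0.9254 m/s; r = 239 in = 6.071 m.
a = 0.1411 m/s²
0.1411 m/s² × (1 g₀ / 9.807 m/s²) = 0.01438 g₀

0.0144 g₀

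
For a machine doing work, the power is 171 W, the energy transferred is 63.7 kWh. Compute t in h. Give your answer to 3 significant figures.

Rearranging: t = W/P.
P = 171 W; W = 63.7 kWh = 2.293×10^8 J.
t = 1.341×10^6 s
1.341×10^6 s × (1 h / 3600 s) = 372.5 h

373 h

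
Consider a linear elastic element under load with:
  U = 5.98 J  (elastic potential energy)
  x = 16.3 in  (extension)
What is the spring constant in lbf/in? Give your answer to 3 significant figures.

Rearranging U = ½k·x² for k: k = 2U/x².
U = 5.98 J; x = 16.3 in = 0.4140 m.
k = 69.77 N/m
69.77 N/m × (1 lbf/in / 175.1 N/m) = 0.3984 lbf/in

0.398 lbf/in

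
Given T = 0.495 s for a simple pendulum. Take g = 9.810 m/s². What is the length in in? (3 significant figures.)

Solving T = 2π√(L/g) for L: L = g·(T/2π)².
T = 0.495 s; g = 9.810 m/s².
L = 0.06089 m
0.06089 m × (1 in / 0.02540 m) = 2.397 in

2.40 in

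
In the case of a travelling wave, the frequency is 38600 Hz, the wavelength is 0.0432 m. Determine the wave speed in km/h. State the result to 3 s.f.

Directly: v = fλ.
f = 38600 Hz; λ = 0.0432 m.
v = 1668 m/s
1668 m/s × (1 km/h / 0.2778 m/s) = 6003 km/h

6000 km/h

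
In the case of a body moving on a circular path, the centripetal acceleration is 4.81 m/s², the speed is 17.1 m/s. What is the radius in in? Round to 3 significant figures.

Rearranging a = v²/r for r: r = v²/a.
a = 4.81 m/s²; v = 17.1 m/s.
r = 60.79 m
60.79 m × (1 in / 0.02540 m) = 2393 in

2390 in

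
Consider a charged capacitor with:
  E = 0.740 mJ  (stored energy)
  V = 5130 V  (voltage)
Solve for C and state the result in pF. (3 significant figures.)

Rearranging E = ½C·V² for C: C = 2E/V².
E = 0.740 mJ = 7.400×10^-4 J; V = 5130 V.
C = 5.624×10^-11 F
5.624×10^-11 F × (1 pF / 1.000×10^-12 F) = 56.24 pF

56.2 pF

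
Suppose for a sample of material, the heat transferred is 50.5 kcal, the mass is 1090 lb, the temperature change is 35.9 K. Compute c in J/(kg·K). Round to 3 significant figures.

Rearranging: c = Q/(m·ΔT).
Q = 50.5 kcal = 2.113×10^5 J; m = 1090 lb = 494.4 kg; ΔT = 35.9 K.
c = 11.90 J/(kg·K)

11.9 J/(kg·K)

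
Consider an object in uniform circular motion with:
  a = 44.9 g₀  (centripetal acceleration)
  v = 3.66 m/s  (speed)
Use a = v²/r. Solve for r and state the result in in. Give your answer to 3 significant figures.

1.20 in

Rearranging: r = v²/a.
a = 44.9 g₀ = 440.3 m/s²; v = 3.66 m/s.
r = 0.03042 m
0.03042 m × (1 in / 0.02540 m) = 1.198 in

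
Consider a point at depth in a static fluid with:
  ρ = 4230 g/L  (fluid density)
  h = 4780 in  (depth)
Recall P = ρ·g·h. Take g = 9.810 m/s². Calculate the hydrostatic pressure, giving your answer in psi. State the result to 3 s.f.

731 psi

P is given directly by: P = ρgh.
ρ = 4230 g/L = 4230 kg/m³; h = 4780 in = 121.4 m; g = 9.810 m/s².
P = 5.038×10^6 Pa
5.038×10^6 Pa × (1 psi / 6895 Pa) = 730.7 psi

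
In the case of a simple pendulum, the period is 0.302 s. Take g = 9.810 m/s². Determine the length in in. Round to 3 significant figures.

Rearranging: L = g·(T/2π)².
T = 0.302 s; g = 9.810 m/s².
L = 0.02266 m
0.02266 m × (1 in / 0.02540 m) = 0.8923 in

0.892 in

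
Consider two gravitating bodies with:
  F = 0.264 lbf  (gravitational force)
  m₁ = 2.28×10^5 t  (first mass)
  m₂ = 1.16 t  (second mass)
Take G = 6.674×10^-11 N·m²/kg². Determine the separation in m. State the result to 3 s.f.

3.88 m

Rearranging F = G·m₁·m₂/r² for r: r = √(G·m₁m₂/F).
F = 0.264 lbf = 1.174 N; m₁ = 2.28×10^5 t = 2.280×10^8 kg; m₂ = 1.16 t = 1160 kg; G = 6.674×10^-11 N·m²/kg².
r = 3.877 m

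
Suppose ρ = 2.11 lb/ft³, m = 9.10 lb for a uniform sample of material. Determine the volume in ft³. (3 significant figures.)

Solving ρ = m/V for V: V = m/ρ.
ρ = 2.11 lb/ft³ = 33.80 kg/m³; m = 9.10 lb = 4.128 kg.
V = 0.1221 m³
0.1221 m³ × (1 ft³ / 0.02832 m³) = 4.313 ft³

4.31 ft³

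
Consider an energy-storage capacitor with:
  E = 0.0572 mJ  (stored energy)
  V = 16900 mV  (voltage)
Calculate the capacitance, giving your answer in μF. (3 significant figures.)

0.401 μF

Rearranging: C = 2E/V².
E = 0.0572 mJ = 5.720×10^-5 J; V = 16900 mV = 16.90 V.
C = 4.005×10^-7 F
4.005×10^-7 F × (1 μF / 1.000×10^-6 F) = 0.4005 μF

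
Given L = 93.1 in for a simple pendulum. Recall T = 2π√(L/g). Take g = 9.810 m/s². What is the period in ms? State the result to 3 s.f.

Directly: T = 2π√(L/g).
L = 93.1 in = 2.365 m; g = 9.810 m/s².
T = 3.085 s
3.085 s × (1 ms / 0.001000 s) = 3085 ms

3080 ms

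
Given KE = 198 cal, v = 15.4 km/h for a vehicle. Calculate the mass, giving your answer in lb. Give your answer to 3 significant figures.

Solving KE = ½mv² for m: m = 2·KE/v².
KE = 198 cal = 828.4 J; v = 15.4 km/h = 4.278 m/s.
m = 90.54 kg
90.54 kg × (1 lb / 0.4536 kg) = 199.6 lb

200 lb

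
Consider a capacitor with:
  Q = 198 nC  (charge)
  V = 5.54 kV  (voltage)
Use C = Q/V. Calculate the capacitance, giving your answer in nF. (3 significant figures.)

Directly: C = Q/V.
Q = 198 nC = 1.980×10^-7 C; V = 5.54 kV = 5540 V.
C = 3.574×10^-11 F
3.574×10^-11 F × (1 nF / 1.000×10^-9 F) = 0.03574 nF

0.0357 nF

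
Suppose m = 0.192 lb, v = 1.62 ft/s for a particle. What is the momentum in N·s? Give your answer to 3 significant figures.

p is given directly by: p = mv.
m = 0.192 lb = 0.08709 kg; v = 1.62 ft/s = 0.4938 m/s.
p = 0.04300 kg·m/s
Since 1 N·s = 1 kg·m/s, 0.04300 N·s.

0.0430 N·s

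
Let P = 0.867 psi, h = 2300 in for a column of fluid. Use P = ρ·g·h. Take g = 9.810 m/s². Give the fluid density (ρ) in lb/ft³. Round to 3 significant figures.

Rearranging P = ρ·g·h for ρ: ρ = P/(g·h).
P = 0.867 psi = 5978 Pa; h = 2300 in = 58.42 m; g = 9.810 m/s².
ρ = 10.43 kg/m³
10.43 kg/m³ × (1 lb/ft³ / 16.02 kg/m³) = 0.6512 lb/ft³

0.651 lb/ft³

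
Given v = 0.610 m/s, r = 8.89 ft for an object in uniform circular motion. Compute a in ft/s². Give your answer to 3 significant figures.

a is given directly by: a = v²/r.
v = 0.610 m/s; r = 8.89 ft = 2.710 m.
a = 0.1373 m/s²
0.1373 m/s² × (1 ft/s² / 0.3048 m/s²) = 0.4505 ft/s²

0.451 ft/s²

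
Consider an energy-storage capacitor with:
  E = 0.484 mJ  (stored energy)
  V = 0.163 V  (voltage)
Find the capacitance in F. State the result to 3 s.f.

Rearranging: C = 2E/V².
E = 0.484 mJ = 4.840×10^-4 J; V = 0.163 V.
C = 0.03643 F

0.0364 F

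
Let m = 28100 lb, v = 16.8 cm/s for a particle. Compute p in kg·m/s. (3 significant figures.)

Directly: p = mv.
m = 28100 lb = 12746 kg; v = 16.8 cm/s = 0.1680 m/s.
p = 2141 kg·m/s

2140 kg·m/s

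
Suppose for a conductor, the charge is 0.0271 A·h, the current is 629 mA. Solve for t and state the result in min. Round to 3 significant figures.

2.59 min

Rearranging: t = q/I.
q = 0.0271 A·h = 97.56 C; I = 629 mA = 0.6290 A.
t = 155.1 s
155.1 s × (1 min / 60.00 s) = 2.585 min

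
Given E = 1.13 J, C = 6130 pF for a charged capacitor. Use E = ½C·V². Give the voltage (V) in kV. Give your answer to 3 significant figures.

Rearranging: V = √(2E/C).
E = 1.13 J; C = 6130 pF = 6.130×10^-9 F.
V = 19201 V
19201 V × (1 kV / 1000 V) = 19.20 kV

19.2 kV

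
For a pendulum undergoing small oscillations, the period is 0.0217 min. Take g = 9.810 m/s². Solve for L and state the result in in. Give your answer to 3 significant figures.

16.6 in

Rearranging T = 2π√(L/g) for L: L = g·(T/2π)².
T = 0.0217 min = 1.302 s; g = 9.810 m/s².
L = 0.4212 m
0.4212 m × (1 in / 0.02540 m) = 16.58 in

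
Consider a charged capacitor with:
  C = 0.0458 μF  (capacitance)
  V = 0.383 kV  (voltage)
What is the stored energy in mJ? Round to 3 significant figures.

E is given directly by: E = ½CV².
C = 0.0458 μF = 4.580×10^-8 F; V = 0.383 kV = 383.0 V.
E = 0.003359 J  (the unit combination reduces to kg·m²/s² = J)
0.003359 J × (1 mJ / 0.001000 J) = 3.359 mJ

3.36 mJ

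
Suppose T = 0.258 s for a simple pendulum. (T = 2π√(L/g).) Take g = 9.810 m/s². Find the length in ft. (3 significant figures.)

Rearranging: L = g·(T/2π)².
T = 0.258 s; g = 9.810 m/s².
L = 0.01654 m
0.01654 m × (1 ft / 0.3048 m) = 0.05427 ft

0.0543 ft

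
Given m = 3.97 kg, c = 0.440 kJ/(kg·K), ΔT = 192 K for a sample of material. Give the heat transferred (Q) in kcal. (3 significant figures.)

80.2 kcal

Q is given directly by: Q = mcΔT.
m = 3.97 kg; c = 0.440 kJ/(kg·K) = 440.0 J/(kg·K); ΔT = 192 K.
Q = 3.354×10^5 J  (the unit combination reduces to kg·m²/s² = J)
3.354×10^5 J × (1 kcal / 4184 J) = 80.16 kcal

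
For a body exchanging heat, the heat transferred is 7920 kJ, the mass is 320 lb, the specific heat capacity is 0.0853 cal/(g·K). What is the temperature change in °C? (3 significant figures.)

153 °C

Rearranging: ΔT = Q/(m·c).
Q = 7920 kJ = 7.920×10^6 J; m = 320 lb = 145.1 kg; c = 0.0853 cal/(g·K) = 356.9 J/(kg·K).
ΔT = 152.9 K
Since 1 °C = 1 K, 152.9 °C.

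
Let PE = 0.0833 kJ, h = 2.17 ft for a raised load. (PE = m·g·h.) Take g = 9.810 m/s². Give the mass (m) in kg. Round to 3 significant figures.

Rearranging PE = m·g·h for m: m = PE/(g·h).
PE = 0.0833 kJ = 83.30 J; h = 2.17 ft = 0.6614 m; g = 9.810 m/s².
m = 12.84 kg

12.8 kg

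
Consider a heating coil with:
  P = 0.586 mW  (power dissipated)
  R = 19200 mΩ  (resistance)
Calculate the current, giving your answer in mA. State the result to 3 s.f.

5.52 mA

Solving P = I²R for I: I = √(P/R).
P = 0.586 mW = 5.860×10^-4 W; R = 19200 mΩ = 19.20 Ω.
I = 0.005525 A
0.005525 A × (1 mA / 0.001000 A) = 5.525 mA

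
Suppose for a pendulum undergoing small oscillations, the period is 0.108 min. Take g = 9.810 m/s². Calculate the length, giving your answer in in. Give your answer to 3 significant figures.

Rearranging T = 2π√(L/g) for L: L = g·(T/2π)².
T = 0.108 min = 6.480 s; g = 9.810 m/s².
L = 10.43 m
10.43 m × (1 in / 0.02540 m) = 410.8 in

411 in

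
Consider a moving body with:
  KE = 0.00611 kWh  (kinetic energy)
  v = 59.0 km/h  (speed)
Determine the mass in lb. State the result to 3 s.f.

361 lb

Solving KE = ½mv² for m: m = 2·KE/v².
KE = 0.00611 kWh = 21996 J; v = 59.0 km/h = 16.39 m/s.
m = 163.8 kg
163.8 kg × (1 lb / 0.4536 kg) = 361.1 lb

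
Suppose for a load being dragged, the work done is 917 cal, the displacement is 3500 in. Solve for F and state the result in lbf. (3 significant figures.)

9.70 lbf

Solving W = F·d for F: F = W/d.
W = 917 cal = 3837 J; d = 3500 in = 88.90 m.
F = 43.16 N
43.16 N × (1 lbf / 4.448 N) = 9.702 lbf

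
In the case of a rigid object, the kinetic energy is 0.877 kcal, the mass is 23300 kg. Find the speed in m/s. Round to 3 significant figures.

Solving KE = ½mv² for v: v = √(2·KE/m).
KE = 0.877 kcal = 3669 J; m = 23300 kg.
v = 0.5612 m/s

0.561 m/s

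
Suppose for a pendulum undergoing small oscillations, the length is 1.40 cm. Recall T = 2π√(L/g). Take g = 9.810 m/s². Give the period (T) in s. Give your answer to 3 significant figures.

0.237 s

T is given directly by: T = 2π√(L/g).
L = 1.40 cm = 0.01400 m; g = 9.810 m/s².
T = 0.2374 s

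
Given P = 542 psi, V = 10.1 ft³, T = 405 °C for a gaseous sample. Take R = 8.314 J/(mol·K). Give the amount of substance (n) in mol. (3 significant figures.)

Rearranging PV = nRT for n: n = PV/(RT).
P = 542 psi = 3.737×10^6 Pa; V = 10.1 ft³ = 0.2860 m³; T = 405 °C = 678.1 K; R = 8.314 J/(mol·K).
n = 189.6 mol

190 mol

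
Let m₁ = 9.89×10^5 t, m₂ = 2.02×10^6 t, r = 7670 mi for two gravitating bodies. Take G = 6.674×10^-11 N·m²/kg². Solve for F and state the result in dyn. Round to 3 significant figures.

From Newton's law of gravitation: F = Gm₁m₂/r².
m₁ = 9.89×10^5 t = 9.890×10^8 kg; m₂ = 2.02×10^6 t = 2.020×10^9 kg; r = 7670 mi = 1.234×10^7 m; G = 6.674×10^-11 N·m²/kg².
F = 8.751×10^-7 N
8.751×10^-7 N × (1 dyn / 1.000×10^-5 N) = 0.08751 dyn

0.0875 dyn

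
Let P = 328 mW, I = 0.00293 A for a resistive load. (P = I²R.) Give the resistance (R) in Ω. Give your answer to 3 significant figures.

Rearranging P = I²R for R: R = P/I².
P = 328 mW = 0.3280 W; I = 0.00293 A.
R = 38207 Ω

38200 Ω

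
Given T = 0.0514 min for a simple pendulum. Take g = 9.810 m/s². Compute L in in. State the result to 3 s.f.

Rearranging T = 2π√(L/g) for L: L = g·(T/2π)².
T = 0.0514 min = 3.084 s; g = 9.810 m/s².
L = 2.363 m
2.363 m × (1 in / 0.02540 m) = 93.05 in

93.0 in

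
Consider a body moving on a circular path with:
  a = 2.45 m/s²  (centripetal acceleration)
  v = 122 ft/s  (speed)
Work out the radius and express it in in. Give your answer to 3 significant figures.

22200 in

Solving a = v²/r for r: r = v²/a.
a = 2.45 m/s²; v = 122 ft/s = 37.19 m/s.
r = 564.4 m
564.4 m × (1 in / 0.02540 m) = 22220 in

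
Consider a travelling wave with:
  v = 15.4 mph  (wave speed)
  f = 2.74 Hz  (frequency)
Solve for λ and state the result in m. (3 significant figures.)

2.51 m

Rearranging v = f·λ for λ: λ = v/f.
v = 15.4 mph = 6.884 m/s; f = 2.74 Hz.
λ = 2.513 m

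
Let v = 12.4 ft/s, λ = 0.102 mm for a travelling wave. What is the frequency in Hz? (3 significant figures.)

37100 Hz

Solving v = f·λ for f: f = v/λ.
v = 12.4 ft/s = 3.780 m/s; λ = 0.102 mm = 1.020×10^-4 m.
f = 37054 Hz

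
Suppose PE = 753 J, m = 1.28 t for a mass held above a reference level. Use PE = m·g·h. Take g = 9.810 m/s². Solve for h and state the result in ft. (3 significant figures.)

Solving PE = m·g·h for h: h = PE/(m·g).
PE = 753 J; m = 1.28 t = 1280 kg; g = 9.810 m/s².
h = 0.05997 m
0.05997 m × (1 ft / 0.3048 m) = 0.1967 ft

0.197 ft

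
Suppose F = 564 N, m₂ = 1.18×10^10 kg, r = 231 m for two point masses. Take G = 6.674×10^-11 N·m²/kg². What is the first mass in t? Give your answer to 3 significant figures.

Solving F = G·m₁·m₂/r² for m₁: m₁ = F·r²/(G·m₂).
F = 564 N; m₂ = 1.18×10^10 kg; r = 231 m; G = 6.674×10^-11 N·m²/kg².
m₁ = 3.822×10^7 kg
3.822×10^7 kg × (1 t / 1000 kg) = 38215 t

38200 t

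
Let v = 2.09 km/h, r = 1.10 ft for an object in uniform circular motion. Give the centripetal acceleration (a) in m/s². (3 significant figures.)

1.01 m/s²

Directly: a = v²/r.
v = 2.09 km/h = 0.5806 m/s; r = 1.10 ft = 0.3353 m.
a = 1.005 m/s²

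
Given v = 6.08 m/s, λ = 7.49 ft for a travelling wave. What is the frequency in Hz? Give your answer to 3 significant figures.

2.66 Hz

Solving v = f·λ for f: f = v/λ.
v = 6.08 m/s; λ = 7.49 ft = 2.283 m.
f = 2.663 Hz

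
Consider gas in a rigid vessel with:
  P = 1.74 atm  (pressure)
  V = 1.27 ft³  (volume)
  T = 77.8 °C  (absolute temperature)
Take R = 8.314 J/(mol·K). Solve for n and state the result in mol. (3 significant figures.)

2.17 mol

From the ideal-gas law: n = PV/(RT).
P = 1.74 atm = 1.763×10^5 Pa; V = 1.27 ft³ = 0.03596 m³; T = 77.8 °C = 350.9 K; R = 8.314 J/(mol·K).
n = 2.173 mol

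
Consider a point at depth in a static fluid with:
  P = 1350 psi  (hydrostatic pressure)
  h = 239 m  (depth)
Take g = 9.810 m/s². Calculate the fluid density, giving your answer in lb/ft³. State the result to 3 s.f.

248 lb/ft³

Rearranging: ρ = P/(g·h).
P = 1350 psi = 9.308×10^6 Pa; h = 239 m; g = 9.810 m/s².
ρ = 3970 kg/m³
3970 kg/m³ × (1 lb/ft³ / 16.02 kg/m³) = 247.8 lb/ft³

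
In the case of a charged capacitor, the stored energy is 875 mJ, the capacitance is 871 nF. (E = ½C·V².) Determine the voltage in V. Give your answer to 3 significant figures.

1420 V

Rearranging E = ½C·V² for V: V = √(2E/C).
E = 875 mJ = 0.8750 J; C = 871 nF = 8.710×10^-7 F.
V = 1417 V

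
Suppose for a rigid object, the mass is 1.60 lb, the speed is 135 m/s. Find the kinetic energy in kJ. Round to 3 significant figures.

Directly: KE = ½mv².
m = 1.60 lb = 0.7257 kg; v = 135 m/s.
KE = 6613 J
6613 J × (1 kJ / 1000 J) = 6.613 kJ

6.61 kJ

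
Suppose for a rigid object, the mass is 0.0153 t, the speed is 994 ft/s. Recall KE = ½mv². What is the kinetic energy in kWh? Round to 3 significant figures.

0.195 kWh

Directly: KE = ½mv².
m = 0.0153 t = 15.30 kg; v = 994 ft/s = 303.0 m/s.
KE = 7.022×10^5 J
7.022×10^5 J × (1 kWh / 3.600×10^6 J) = 0.1951 kWh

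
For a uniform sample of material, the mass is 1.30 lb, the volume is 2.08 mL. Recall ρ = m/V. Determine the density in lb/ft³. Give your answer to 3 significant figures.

Directly: ρ = m/V.
m = 1.30 lb = 0.5897 kg; V = 2.08 mL = 2.080×10^-6 m³.
ρ = 2.835×10^5 kg/m³
2.835×10^5 kg/m³ × (1 lb/ft³ / 16.02 kg/m³) = 17698 lb/ft³

17700 lb/ft³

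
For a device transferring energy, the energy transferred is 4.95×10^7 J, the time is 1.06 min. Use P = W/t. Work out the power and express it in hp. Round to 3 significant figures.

1040 hp

P is given directly by: P = W/t.
W = 4.95×10^7 J; t = 1.06 min = 63.60 s.
P = 7.783×10^5 W  (the unit combination reduces to kg·m²/s³ = W)
7.783×10^5 W × (1 hp / 745.7 W) = 1044 hp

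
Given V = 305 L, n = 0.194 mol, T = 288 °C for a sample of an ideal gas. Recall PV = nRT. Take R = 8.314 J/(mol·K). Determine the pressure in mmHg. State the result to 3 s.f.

22.3 mmHg

From the ideal-gas law: P = nRT/V.
V = 305 L = 0.3050 m³; n = 0.194 mol; T = 288 °C = 561.1 K; R = 8.314 J/(mol·K).
P = 2968 Pa
2968 Pa × (1 mmHg / 133.3 Pa) = 22.26 mmHg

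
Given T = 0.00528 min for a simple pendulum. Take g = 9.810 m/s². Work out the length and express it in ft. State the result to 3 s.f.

Solving T = 2π√(L/g) for L: L = g·(T/2π)².
T = 0.00528 min = 0.3168 s; g = 9.810 m/s².
L = 0.02494 m
0.02494 m × (1 ft / 0.3048 m) = 0.08182 ft

0.0818 ft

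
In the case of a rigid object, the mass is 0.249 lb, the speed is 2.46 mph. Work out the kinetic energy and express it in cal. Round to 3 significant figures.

Directly: KE = ½mv².
m = 0.249 lb = 0.1129 kg; v = 2.46 mph = 1.100 m/s.
KE = 0.06830 J
0.06830 J × (1 cal / 4.184 J) = 0.01632 cal

0.0163 cal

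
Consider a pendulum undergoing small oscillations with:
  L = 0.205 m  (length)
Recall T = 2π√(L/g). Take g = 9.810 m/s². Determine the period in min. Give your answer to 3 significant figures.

T is given directly by: T = 2π√(L/g).
L = 0.205 m; g = 9.810 m/s².
T = 0.9083 s
0.9083 s × (1 min / 60.00 s) = 0.01514 min

0.0151 min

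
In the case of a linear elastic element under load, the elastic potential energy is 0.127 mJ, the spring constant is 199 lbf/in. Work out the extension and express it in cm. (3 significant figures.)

Solving U = ½k·x² for x: x = √(2U/k).
U = 0.127 mJ = 1.270×10^-4 J; k = 199 lbf/in = 34850 N/m.
x = 8.537×10^-5 m
8.537×10^-5 m × (1 cm / 0.01000 m) = 0.008537 cm

0.00854 cm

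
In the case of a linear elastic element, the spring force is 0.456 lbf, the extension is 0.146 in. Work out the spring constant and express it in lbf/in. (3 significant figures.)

From Hooke's law: k = F/x.
F = 0.456 lbf = 2.028 N; x = 0.146 in = 0.003708 m.
k = 547.0 N/m
547.0 N/m × (1 lbf/in / 175.1 N/m) = 3.123 lbf/in

3.12 lbf/in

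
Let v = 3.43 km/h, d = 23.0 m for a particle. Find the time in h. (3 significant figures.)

Rearranging: t = d/v.
v = 3.43 km/h = 0.9528 m/s; d = 23.0 m.
t = 24.14 s
24.14 s × (1 h / 3600 s) = 0.006706 h

0.00671 h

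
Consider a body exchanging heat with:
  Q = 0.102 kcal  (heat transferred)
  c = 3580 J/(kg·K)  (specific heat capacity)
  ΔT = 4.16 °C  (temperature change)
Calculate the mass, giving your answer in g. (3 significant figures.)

Solving Q = m·c·ΔT for m: m = Q/(c·ΔT).
Q = 0.102 kcal = 426.8 J; c = 3580 J/(kg·K); ΔT = 4.16 °C = 4.160 K.
m = 0.02866 kg
0.02866 kg × (1 g / 0.001000 kg) = 28.66 g

28.7 g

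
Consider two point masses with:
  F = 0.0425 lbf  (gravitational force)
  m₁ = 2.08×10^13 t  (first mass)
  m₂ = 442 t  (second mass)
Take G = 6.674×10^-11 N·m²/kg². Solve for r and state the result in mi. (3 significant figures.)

1120 mi

Rearranging F = G·m₁·m₂/r² for r: r = √(G·m₁m₂/F).
F = 0.0425 lbf = 0.1890 N; m₁ = 2.08×10^13 t = 2.080×10^16 kg; m₂ = 442 t = 4.420×10^5 kg; G = 6.674×10^-11 N·m²/kg².
r = 1.802×10^6 m
1.802×10^6 m × (1 mi / 1609 m) = 1119 mi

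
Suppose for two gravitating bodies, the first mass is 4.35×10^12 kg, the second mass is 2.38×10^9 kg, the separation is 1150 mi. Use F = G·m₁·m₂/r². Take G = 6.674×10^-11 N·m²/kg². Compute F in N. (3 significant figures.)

0.202 N

From Newton's law of gravitation: F = Gm₁m₂/r².
m₁ = 4.35×10^12 kg; m₂ = 2.38×10^9 kg; r = 1150 mi = 1.851×10^6 m; G = 6.674×10^-11 N·m²/kg².
F = 0.2017 N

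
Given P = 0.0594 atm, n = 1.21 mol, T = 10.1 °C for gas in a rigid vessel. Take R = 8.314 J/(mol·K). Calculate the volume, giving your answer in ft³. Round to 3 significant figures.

16.7 ft³

From the ideal-gas law: V = nRT/P.
P = 0.0594 atm = 6019 Pa; n = 1.21 mol; T = 10.1 °C = 283.2 K; R = 8.314 J/(mol·K).
V = 0.4734 m³
0.4734 m³ × (1 ft³ / 0.02832 m³) = 16.72 ft³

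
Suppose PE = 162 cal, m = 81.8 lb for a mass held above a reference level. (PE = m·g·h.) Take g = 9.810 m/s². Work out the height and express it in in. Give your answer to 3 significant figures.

73.3 in

Solving PE = m·g·h for h: h = PE/(m·g).
PE = 162 cal = 677.8 J; m = 81.8 lb = 37.10 kg; g = 9.810 m/s².
h = 1.862 m
1.862 m × (1 in / 0.02540 m) = 73.31 in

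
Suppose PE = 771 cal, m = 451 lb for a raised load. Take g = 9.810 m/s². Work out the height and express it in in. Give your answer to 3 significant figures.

63.3 in

Solving PE = m·g·h for h: h = PE/(m·g).
PE = 771 cal = 3226 J; m = 451 lb = 204.6 kg; g = 9.810 m/s².
h = 1.607 m
1.607 m × (1 in / 0.02540 m) = 63.29 in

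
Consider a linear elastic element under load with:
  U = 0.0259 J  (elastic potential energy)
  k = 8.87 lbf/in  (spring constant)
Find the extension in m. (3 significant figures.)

0.00577 m

Rearranging: x = √(2U/k).
U = 0.0259 J; k = 8.87 lbf/in = 1553 N/m.
x = 0.005775 m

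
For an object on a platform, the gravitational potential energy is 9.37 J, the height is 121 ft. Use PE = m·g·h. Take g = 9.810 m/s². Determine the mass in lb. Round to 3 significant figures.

0.0571 lb

Rearranging: m = PE/(g·h).
PE = 9.37 J; h = 121 ft = 36.88 m; g = 9.810 m/s².
m = 0.02590 kg
0.02590 kg × (1 lb / 0.4536 kg) = 0.05710 lb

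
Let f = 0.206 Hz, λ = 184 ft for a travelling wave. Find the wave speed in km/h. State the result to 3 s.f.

41.6 km/h

Directly: v = fλ.
f = 0.206 Hz; λ = 184 ft = 56.08 m.
v = 11.55 m/s
11.55 m/s × (1 km/h / 0.2778 m/s) = 41.59 km/h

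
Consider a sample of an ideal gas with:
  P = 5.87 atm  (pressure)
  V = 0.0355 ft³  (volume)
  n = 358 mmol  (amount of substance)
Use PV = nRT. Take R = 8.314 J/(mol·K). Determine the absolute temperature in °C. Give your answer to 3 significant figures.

-72.3 °C

From the ideal-gas law: T = PV/(nR).
P = 5.87 atm = 5.948×10^5 Pa; V = 0.0355 ft³ = 0.001005 m³; n = 358 mmol = 0.3580 mol; R = 8.314 J/(mol·K).
T = 200.9 K
200.9 K − 273.15 = -72.27 °C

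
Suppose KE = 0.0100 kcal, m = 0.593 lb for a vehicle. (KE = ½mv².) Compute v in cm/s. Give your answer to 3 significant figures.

1760 cm/s

Rearranging KE = ½mv² for v: v = √(2·KE/m).
KE = 0.0100 kcal = 41.84 J; m = 0.593 lb = 0.2690 kg.
v = 17.64 m/s
17.64 m/s × (1 cm/s / 0.01000 m/s) = 1764 cm/s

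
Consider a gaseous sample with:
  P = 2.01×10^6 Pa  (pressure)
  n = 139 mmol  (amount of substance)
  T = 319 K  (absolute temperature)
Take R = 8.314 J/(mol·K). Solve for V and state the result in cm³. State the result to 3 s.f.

183 cm³

Rearranging PV = nRT for V: V = nRT/P.
P = 2.01×10^6 Pa; n = 139 mmol = 0.1390 mol; T = 319 K; R = 8.314 J/(mol·K).
V = 1.834×10^-4 m³
1.834×10^-4 m³ × (1 cm³ / 1.000×10^-6 m³) = 183.4 cm³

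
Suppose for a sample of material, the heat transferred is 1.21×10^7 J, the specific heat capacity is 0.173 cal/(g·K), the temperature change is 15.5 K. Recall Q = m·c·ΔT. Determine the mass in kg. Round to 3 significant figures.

Rearranging Q = m·c·ΔT for m: m = Q/(c·ΔT).
Q = 1.21×10^7 J; c = 0.173 cal/(g·K) = 723.8 J/(kg·K); ΔT = 15.5 K.
m = 1078 kg

1080 kg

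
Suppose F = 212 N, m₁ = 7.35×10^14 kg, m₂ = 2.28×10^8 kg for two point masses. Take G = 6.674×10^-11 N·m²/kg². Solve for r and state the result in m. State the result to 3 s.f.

2.30×10^5 m

From Newton's law of gravitation: r = √(G·m₁m₂/F).
F = 212 N; m₁ = 7.35×10^14 kg; m₂ = 2.28×10^8 kg; G = 6.674×10^-11 N·m²/kg².
r = 2.297×10^5 m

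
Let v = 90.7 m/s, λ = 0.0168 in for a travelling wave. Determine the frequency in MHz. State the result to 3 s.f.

0.213 MHz

Rearranging: f = v/λ.
v = 90.7 m/s; λ = 0.0168 in = 4.267×10^-4 m.
f = 2.126×10^5 Hz
2.126×10^5 Hz × (1 MHz / 1.000×10^6 Hz) = 0.2126 MHz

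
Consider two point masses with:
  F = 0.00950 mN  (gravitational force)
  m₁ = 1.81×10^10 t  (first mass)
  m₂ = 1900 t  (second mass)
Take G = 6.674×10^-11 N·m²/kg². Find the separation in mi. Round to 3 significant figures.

9660 mi

Rearranging: r = √(G·m₁m₂/F).
F = 0.00950 mN = 9.500×10^-6 N; m₁ = 1.81×10^10 t = 1.810×10^13 kg; m₂ = 1900 t = 1.900×10^6 kg; G = 6.674×10^-11 N·m²/kg².
r = 1.554×10^7 m
1.554×10^7 m × (1 mi / 1609 m) = 9658 mi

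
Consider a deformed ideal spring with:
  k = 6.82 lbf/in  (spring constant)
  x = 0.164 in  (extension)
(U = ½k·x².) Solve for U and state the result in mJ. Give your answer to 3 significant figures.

Directly: U = ½kx².
k = 6.82 lbf/in = 1194 N/m; x = 0.164 in = 0.004166 m.
U = 0.01036 J
0.01036 J × (1 mJ / 0.001000 J) = 10.36 mJ

10.4 mJ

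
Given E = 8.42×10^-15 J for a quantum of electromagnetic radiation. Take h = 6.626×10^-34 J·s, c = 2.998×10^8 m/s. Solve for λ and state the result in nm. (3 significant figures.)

0.0236 nm

Rearranging: λ = hc/E.
E = 8.42×10^-15 J; h = 6.626×10^-34 J·s; c = 2.998×10^8 m/s.
λ = 2.359×10^-11 m
2.359×10^-11 m × (1 nm / 1.000×10^-9 m) = 0.02359 nm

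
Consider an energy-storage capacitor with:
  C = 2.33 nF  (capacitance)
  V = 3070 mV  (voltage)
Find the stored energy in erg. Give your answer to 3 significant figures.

Directly: E = ½CV².
C = 2.33 nF = 2.330×10^-9 F; V = 3070 mV = 3.070 V.
E = 1.098×10^-8 J  (the unit combination reduces to kg·m²/s² = J)
1.098×10^-8 J × (1 erg / 1.000×10^-7 J) = 0.1098 erg

0.110 erg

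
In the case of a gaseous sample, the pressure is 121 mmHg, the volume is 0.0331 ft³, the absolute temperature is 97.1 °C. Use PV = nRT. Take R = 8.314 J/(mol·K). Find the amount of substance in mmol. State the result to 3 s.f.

4.91 mmol

From the ideal-gas law: n = PV/(RT).
P = 121 mmHg = 16132 Pa; V = 0.0331 ft³ = 9.373×10^-4 m³; T = 97.1 °C = 370.2 K; R = 8.314 J/(mol·K).
n = 0.004912 mol
0.004912 mol × (1 mmol / 0.001000 mol) = 4.912 mmol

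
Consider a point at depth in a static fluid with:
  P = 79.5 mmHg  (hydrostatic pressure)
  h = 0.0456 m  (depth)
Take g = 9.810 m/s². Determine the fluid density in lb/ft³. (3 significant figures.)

Rearranging P = ρ·g·h for ρ: ρ = P/(g·h).
P = 79.5 mmHg = 10599 Pa; h = 0.0456 m; g = 9.810 m/s².
ρ = 23694 kg/m³
23694 kg/m³ × (1 lb/ft³ / 16.02 kg/m³) = 1479 lb/ft³

1480 lb/ft³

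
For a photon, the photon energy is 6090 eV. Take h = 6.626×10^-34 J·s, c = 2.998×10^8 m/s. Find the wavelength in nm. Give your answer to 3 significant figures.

0.204 nm

Rearranging E = h·c/λ for λ: λ = hc/E.
E = 6090 eV = 9.757×10^-16 J; h = 6.626×10^-34 J·s; c = 2.998×10^8 m/s.
λ = 2.036×10^-10 m
2.036×10^-10 m × (1 nm / 1.000×10^-9 m) = 0.2036 nm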